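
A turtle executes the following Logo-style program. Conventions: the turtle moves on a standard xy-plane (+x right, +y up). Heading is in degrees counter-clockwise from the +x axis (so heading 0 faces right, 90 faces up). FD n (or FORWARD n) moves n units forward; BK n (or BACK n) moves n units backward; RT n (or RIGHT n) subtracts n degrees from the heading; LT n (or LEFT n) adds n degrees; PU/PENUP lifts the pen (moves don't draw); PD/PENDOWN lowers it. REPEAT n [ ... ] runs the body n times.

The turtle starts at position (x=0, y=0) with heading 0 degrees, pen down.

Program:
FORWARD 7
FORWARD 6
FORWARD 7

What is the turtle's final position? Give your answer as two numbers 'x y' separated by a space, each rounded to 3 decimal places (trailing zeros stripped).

Executing turtle program step by step:
Start: pos=(0,0), heading=0, pen down
FD 7: (0,0) -> (7,0) [heading=0, draw]
FD 6: (7,0) -> (13,0) [heading=0, draw]
FD 7: (13,0) -> (20,0) [heading=0, draw]
Final: pos=(20,0), heading=0, 3 segment(s) drawn

Answer: 20 0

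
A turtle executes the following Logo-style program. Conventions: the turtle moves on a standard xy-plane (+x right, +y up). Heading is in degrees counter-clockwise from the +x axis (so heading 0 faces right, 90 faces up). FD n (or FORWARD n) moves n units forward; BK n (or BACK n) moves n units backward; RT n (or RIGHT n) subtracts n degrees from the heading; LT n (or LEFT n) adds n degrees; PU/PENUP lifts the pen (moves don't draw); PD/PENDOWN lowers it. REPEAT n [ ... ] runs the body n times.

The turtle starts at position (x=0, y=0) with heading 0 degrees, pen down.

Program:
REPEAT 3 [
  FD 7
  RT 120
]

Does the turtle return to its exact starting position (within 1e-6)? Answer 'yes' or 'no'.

Answer: yes

Derivation:
Executing turtle program step by step:
Start: pos=(0,0), heading=0, pen down
REPEAT 3 [
  -- iteration 1/3 --
  FD 7: (0,0) -> (7,0) [heading=0, draw]
  RT 120: heading 0 -> 240
  -- iteration 2/3 --
  FD 7: (7,0) -> (3.5,-6.062) [heading=240, draw]
  RT 120: heading 240 -> 120
  -- iteration 3/3 --
  FD 7: (3.5,-6.062) -> (0,0) [heading=120, draw]
  RT 120: heading 120 -> 0
]
Final: pos=(0,0), heading=0, 3 segment(s) drawn

Start position: (0, 0)
Final position: (0, 0)
Distance = 0; < 1e-6 -> CLOSED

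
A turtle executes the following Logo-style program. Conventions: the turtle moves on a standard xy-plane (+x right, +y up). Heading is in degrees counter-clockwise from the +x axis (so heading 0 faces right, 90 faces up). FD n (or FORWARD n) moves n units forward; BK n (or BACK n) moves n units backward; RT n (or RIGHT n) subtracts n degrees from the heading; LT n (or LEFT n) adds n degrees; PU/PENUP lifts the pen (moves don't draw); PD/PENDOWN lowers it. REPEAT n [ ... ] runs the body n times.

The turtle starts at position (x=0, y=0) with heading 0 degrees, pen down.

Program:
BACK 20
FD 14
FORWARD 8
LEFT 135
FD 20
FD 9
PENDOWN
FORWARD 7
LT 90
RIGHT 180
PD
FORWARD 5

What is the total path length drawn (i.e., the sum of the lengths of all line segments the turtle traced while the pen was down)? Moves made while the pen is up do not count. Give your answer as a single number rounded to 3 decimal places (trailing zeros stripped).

Answer: 83

Derivation:
Executing turtle program step by step:
Start: pos=(0,0), heading=0, pen down
BK 20: (0,0) -> (-20,0) [heading=0, draw]
FD 14: (-20,0) -> (-6,0) [heading=0, draw]
FD 8: (-6,0) -> (2,0) [heading=0, draw]
LT 135: heading 0 -> 135
FD 20: (2,0) -> (-12.142,14.142) [heading=135, draw]
FD 9: (-12.142,14.142) -> (-18.506,20.506) [heading=135, draw]
PD: pen down
FD 7: (-18.506,20.506) -> (-23.456,25.456) [heading=135, draw]
LT 90: heading 135 -> 225
RT 180: heading 225 -> 45
PD: pen down
FD 5: (-23.456,25.456) -> (-19.92,28.991) [heading=45, draw]
Final: pos=(-19.92,28.991), heading=45, 7 segment(s) drawn

Segment lengths:
  seg 1: (0,0) -> (-20,0), length = 20
  seg 2: (-20,0) -> (-6,0), length = 14
  seg 3: (-6,0) -> (2,0), length = 8
  seg 4: (2,0) -> (-12.142,14.142), length = 20
  seg 5: (-12.142,14.142) -> (-18.506,20.506), length = 9
  seg 6: (-18.506,20.506) -> (-23.456,25.456), length = 7
  seg 7: (-23.456,25.456) -> (-19.92,28.991), length = 5
Total = 83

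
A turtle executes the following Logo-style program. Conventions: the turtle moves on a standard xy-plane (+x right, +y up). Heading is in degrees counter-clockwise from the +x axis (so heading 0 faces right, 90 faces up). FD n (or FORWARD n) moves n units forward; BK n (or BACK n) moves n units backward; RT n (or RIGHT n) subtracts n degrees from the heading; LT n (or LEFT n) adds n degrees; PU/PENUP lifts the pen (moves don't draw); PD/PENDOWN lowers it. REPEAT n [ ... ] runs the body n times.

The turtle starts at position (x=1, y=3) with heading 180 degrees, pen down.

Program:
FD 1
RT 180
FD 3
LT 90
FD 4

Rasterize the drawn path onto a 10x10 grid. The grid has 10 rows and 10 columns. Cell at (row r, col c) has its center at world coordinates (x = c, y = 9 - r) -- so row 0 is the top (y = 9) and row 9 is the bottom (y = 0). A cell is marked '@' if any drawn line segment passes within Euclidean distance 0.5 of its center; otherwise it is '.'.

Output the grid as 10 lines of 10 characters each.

Answer: ..........
..........
...@......
...@......
...@......
...@......
@@@@......
..........
..........
..........

Derivation:
Segment 0: (1,3) -> (0,3)
Segment 1: (0,3) -> (3,3)
Segment 2: (3,3) -> (3,7)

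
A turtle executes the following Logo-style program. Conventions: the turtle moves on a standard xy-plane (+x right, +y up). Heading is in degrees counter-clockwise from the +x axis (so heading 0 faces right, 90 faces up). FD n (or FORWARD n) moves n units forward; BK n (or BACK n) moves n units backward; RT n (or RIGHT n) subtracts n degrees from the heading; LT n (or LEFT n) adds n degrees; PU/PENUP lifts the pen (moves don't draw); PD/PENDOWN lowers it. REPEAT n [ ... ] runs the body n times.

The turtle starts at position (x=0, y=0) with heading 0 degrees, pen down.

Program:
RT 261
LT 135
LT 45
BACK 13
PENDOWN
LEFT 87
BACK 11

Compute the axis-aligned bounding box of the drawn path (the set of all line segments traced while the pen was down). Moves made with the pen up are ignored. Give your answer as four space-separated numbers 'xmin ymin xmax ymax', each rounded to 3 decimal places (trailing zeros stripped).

Answer: -12.973 0 0 12.84

Derivation:
Executing turtle program step by step:
Start: pos=(0,0), heading=0, pen down
RT 261: heading 0 -> 99
LT 135: heading 99 -> 234
LT 45: heading 234 -> 279
BK 13: (0,0) -> (-2.034,12.84) [heading=279, draw]
PD: pen down
LT 87: heading 279 -> 6
BK 11: (-2.034,12.84) -> (-12.973,11.69) [heading=6, draw]
Final: pos=(-12.973,11.69), heading=6, 2 segment(s) drawn

Segment endpoints: x in {-12.973, -2.034, 0}, y in {0, 11.69, 12.84}
xmin=-12.973, ymin=0, xmax=0, ymax=12.84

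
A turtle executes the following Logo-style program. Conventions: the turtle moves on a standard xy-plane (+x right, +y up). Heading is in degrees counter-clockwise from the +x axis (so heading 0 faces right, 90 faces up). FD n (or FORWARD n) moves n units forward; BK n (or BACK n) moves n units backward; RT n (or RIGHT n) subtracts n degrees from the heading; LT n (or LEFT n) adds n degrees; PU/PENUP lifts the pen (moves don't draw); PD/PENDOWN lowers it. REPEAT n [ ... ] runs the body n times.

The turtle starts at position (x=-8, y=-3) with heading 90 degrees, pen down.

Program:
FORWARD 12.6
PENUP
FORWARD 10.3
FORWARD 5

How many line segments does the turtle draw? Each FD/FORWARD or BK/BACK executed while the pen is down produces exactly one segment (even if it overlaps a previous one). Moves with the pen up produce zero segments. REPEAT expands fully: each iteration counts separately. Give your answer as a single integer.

Answer: 1

Derivation:
Executing turtle program step by step:
Start: pos=(-8,-3), heading=90, pen down
FD 12.6: (-8,-3) -> (-8,9.6) [heading=90, draw]
PU: pen up
FD 10.3: (-8,9.6) -> (-8,19.9) [heading=90, move]
FD 5: (-8,19.9) -> (-8,24.9) [heading=90, move]
Final: pos=(-8,24.9), heading=90, 1 segment(s) drawn
Segments drawn: 1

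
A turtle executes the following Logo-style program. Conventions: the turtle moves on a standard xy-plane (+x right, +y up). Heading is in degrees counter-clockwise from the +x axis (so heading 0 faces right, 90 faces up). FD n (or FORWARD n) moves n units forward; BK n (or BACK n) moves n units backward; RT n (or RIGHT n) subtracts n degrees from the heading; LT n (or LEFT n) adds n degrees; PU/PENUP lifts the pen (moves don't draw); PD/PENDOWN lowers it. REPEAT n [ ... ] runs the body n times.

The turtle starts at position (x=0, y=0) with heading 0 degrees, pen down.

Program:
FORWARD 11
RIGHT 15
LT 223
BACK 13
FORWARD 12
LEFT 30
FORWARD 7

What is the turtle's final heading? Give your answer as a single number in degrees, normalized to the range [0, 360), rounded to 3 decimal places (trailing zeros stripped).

Executing turtle program step by step:
Start: pos=(0,0), heading=0, pen down
FD 11: (0,0) -> (11,0) [heading=0, draw]
RT 15: heading 0 -> 345
LT 223: heading 345 -> 208
BK 13: (11,0) -> (22.478,6.103) [heading=208, draw]
FD 12: (22.478,6.103) -> (11.883,0.469) [heading=208, draw]
LT 30: heading 208 -> 238
FD 7: (11.883,0.469) -> (8.174,-5.467) [heading=238, draw]
Final: pos=(8.174,-5.467), heading=238, 4 segment(s) drawn

Answer: 238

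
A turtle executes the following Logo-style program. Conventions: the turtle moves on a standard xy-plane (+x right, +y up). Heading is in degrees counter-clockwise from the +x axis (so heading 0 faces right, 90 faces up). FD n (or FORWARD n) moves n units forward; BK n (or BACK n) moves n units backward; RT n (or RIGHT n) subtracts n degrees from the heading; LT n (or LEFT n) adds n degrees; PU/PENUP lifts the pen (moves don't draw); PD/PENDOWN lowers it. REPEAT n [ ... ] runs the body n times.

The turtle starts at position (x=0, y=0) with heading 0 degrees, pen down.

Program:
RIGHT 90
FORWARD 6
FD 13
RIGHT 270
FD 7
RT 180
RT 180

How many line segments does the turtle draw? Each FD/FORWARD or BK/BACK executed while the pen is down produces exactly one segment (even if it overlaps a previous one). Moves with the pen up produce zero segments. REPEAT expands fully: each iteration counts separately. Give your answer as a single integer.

Answer: 3

Derivation:
Executing turtle program step by step:
Start: pos=(0,0), heading=0, pen down
RT 90: heading 0 -> 270
FD 6: (0,0) -> (0,-6) [heading=270, draw]
FD 13: (0,-6) -> (0,-19) [heading=270, draw]
RT 270: heading 270 -> 0
FD 7: (0,-19) -> (7,-19) [heading=0, draw]
RT 180: heading 0 -> 180
RT 180: heading 180 -> 0
Final: pos=(7,-19), heading=0, 3 segment(s) drawn
Segments drawn: 3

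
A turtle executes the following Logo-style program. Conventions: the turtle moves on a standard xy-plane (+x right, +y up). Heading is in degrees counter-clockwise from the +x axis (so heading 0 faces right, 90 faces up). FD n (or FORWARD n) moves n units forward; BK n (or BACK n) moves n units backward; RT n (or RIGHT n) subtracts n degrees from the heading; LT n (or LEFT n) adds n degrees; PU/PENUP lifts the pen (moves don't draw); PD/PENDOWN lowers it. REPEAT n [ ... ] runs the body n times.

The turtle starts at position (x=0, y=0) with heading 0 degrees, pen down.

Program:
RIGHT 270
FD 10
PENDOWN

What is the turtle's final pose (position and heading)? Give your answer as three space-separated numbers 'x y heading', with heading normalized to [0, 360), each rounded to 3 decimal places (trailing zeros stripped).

Answer: 0 10 90

Derivation:
Executing turtle program step by step:
Start: pos=(0,0), heading=0, pen down
RT 270: heading 0 -> 90
FD 10: (0,0) -> (0,10) [heading=90, draw]
PD: pen down
Final: pos=(0,10), heading=90, 1 segment(s) drawn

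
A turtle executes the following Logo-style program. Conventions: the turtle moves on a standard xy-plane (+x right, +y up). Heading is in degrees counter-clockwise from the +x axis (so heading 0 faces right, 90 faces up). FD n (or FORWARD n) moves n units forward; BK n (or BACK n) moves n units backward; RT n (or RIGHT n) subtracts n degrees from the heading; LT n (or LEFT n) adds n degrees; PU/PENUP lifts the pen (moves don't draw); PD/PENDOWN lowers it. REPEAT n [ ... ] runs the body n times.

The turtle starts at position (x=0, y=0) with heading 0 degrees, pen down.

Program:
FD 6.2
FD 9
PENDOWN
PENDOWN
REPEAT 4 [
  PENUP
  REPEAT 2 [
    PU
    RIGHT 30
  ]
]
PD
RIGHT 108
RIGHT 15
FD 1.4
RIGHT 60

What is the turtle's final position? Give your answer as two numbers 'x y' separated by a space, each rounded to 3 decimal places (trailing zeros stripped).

Answer: 16.598 -0.073

Derivation:
Executing turtle program step by step:
Start: pos=(0,0), heading=0, pen down
FD 6.2: (0,0) -> (6.2,0) [heading=0, draw]
FD 9: (6.2,0) -> (15.2,0) [heading=0, draw]
PD: pen down
PD: pen down
REPEAT 4 [
  -- iteration 1/4 --
  PU: pen up
  REPEAT 2 [
    -- iteration 1/2 --
    PU: pen up
    RT 30: heading 0 -> 330
    -- iteration 2/2 --
    PU: pen up
    RT 30: heading 330 -> 300
  ]
  -- iteration 2/4 --
  PU: pen up
  REPEAT 2 [
    -- iteration 1/2 --
    PU: pen up
    RT 30: heading 300 -> 270
    -- iteration 2/2 --
    PU: pen up
    RT 30: heading 270 -> 240
  ]
  -- iteration 3/4 --
  PU: pen up
  REPEAT 2 [
    -- iteration 1/2 --
    PU: pen up
    RT 30: heading 240 -> 210
    -- iteration 2/2 --
    PU: pen up
    RT 30: heading 210 -> 180
  ]
  -- iteration 4/4 --
  PU: pen up
  REPEAT 2 [
    -- iteration 1/2 --
    PU: pen up
    RT 30: heading 180 -> 150
    -- iteration 2/2 --
    PU: pen up
    RT 30: heading 150 -> 120
  ]
]
PD: pen down
RT 108: heading 120 -> 12
RT 15: heading 12 -> 357
FD 1.4: (15.2,0) -> (16.598,-0.073) [heading=357, draw]
RT 60: heading 357 -> 297
Final: pos=(16.598,-0.073), heading=297, 3 segment(s) drawn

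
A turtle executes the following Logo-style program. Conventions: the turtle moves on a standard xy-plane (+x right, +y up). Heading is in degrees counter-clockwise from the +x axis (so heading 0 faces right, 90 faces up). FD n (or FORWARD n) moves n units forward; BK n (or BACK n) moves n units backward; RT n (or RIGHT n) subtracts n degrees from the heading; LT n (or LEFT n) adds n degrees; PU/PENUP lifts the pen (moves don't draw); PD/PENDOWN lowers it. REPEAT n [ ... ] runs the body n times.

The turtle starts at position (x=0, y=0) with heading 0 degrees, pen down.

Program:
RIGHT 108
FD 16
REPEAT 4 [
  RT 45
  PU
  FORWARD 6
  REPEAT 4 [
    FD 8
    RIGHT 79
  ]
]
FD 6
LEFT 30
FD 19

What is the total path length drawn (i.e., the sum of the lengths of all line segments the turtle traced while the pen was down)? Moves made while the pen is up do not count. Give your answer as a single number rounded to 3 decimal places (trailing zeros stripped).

Answer: 16

Derivation:
Executing turtle program step by step:
Start: pos=(0,0), heading=0, pen down
RT 108: heading 0 -> 252
FD 16: (0,0) -> (-4.944,-15.217) [heading=252, draw]
REPEAT 4 [
  -- iteration 1/4 --
  RT 45: heading 252 -> 207
  PU: pen up
  FD 6: (-4.944,-15.217) -> (-10.29,-17.941) [heading=207, move]
  REPEAT 4 [
    -- iteration 1/4 --
    FD 8: (-10.29,-17.941) -> (-17.418,-21.573) [heading=207, move]
    RT 79: heading 207 -> 128
    -- iteration 2/4 --
    FD 8: (-17.418,-21.573) -> (-22.344,-15.269) [heading=128, move]
    RT 79: heading 128 -> 49
    -- iteration 3/4 --
    FD 8: (-22.344,-15.269) -> (-17.095,-9.231) [heading=49, move]
    RT 79: heading 49 -> 330
    -- iteration 4/4 --
    FD 8: (-17.095,-9.231) -> (-10.167,-13.231) [heading=330, move]
    RT 79: heading 330 -> 251
  ]
  -- iteration 2/4 --
  RT 45: heading 251 -> 206
  PU: pen up
  FD 6: (-10.167,-13.231) -> (-15.56,-15.861) [heading=206, move]
  REPEAT 4 [
    -- iteration 1/4 --
    FD 8: (-15.56,-15.861) -> (-22.75,-19.368) [heading=206, move]
    RT 79: heading 206 -> 127
    -- iteration 2/4 --
    FD 8: (-22.75,-19.368) -> (-27.565,-12.979) [heading=127, move]
    RT 79: heading 127 -> 48
    -- iteration 3/4 --
    FD 8: (-27.565,-12.979) -> (-22.212,-7.034) [heading=48, move]
    RT 79: heading 48 -> 329
    -- iteration 4/4 --
    FD 8: (-22.212,-7.034) -> (-15.354,-11.154) [heading=329, move]
    RT 79: heading 329 -> 250
  ]
  -- iteration 3/4 --
  RT 45: heading 250 -> 205
  PU: pen up
  FD 6: (-15.354,-11.154) -> (-20.792,-13.69) [heading=205, move]
  REPEAT 4 [
    -- iteration 1/4 --
    FD 8: (-20.792,-13.69) -> (-28.043,-17.071) [heading=205, move]
    RT 79: heading 205 -> 126
    -- iteration 2/4 --
    FD 8: (-28.043,-17.071) -> (-32.745,-10.599) [heading=126, move]
    RT 79: heading 126 -> 47
    -- iteration 3/4 --
    FD 8: (-32.745,-10.599) -> (-27.289,-4.748) [heading=47, move]
    RT 79: heading 47 -> 328
    -- iteration 4/4 --
    FD 8: (-27.289,-4.748) -> (-20.504,-8.987) [heading=328, move]
    RT 79: heading 328 -> 249
  ]
  -- iteration 4/4 --
  RT 45: heading 249 -> 204
  PU: pen up
  FD 6: (-20.504,-8.987) -> (-25.986,-11.428) [heading=204, move]
  REPEAT 4 [
    -- iteration 1/4 --
    FD 8: (-25.986,-11.428) -> (-33.294,-14.682) [heading=204, move]
    RT 79: heading 204 -> 125
    -- iteration 2/4 --
    FD 8: (-33.294,-14.682) -> (-37.883,-8.128) [heading=125, move]
    RT 79: heading 125 -> 46
    -- iteration 3/4 --
    FD 8: (-37.883,-8.128) -> (-32.325,-2.374) [heading=46, move]
    RT 79: heading 46 -> 327
    -- iteration 4/4 --
    FD 8: (-32.325,-2.374) -> (-25.616,-6.731) [heading=327, move]
    RT 79: heading 327 -> 248
  ]
]
FD 6: (-25.616,-6.731) -> (-27.864,-12.294) [heading=248, move]
LT 30: heading 248 -> 278
FD 19: (-27.864,-12.294) -> (-25.219,-31.109) [heading=278, move]
Final: pos=(-25.219,-31.109), heading=278, 1 segment(s) drawn

Segment lengths:
  seg 1: (0,0) -> (-4.944,-15.217), length = 16
Total = 16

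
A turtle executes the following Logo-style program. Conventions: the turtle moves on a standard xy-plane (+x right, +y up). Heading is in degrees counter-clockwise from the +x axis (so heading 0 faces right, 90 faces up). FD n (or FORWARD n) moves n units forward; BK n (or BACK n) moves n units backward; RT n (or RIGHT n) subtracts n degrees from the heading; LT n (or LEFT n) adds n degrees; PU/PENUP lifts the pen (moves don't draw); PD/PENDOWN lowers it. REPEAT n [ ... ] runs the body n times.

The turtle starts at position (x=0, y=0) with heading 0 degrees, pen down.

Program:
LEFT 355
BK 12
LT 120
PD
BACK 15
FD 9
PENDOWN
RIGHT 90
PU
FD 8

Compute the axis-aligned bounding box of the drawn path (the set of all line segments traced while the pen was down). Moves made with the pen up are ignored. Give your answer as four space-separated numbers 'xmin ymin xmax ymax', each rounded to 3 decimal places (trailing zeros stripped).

Answer: -11.954 -12.549 0 1.046

Derivation:
Executing turtle program step by step:
Start: pos=(0,0), heading=0, pen down
LT 355: heading 0 -> 355
BK 12: (0,0) -> (-11.954,1.046) [heading=355, draw]
LT 120: heading 355 -> 115
PD: pen down
BK 15: (-11.954,1.046) -> (-5.615,-12.549) [heading=115, draw]
FD 9: (-5.615,-12.549) -> (-9.419,-4.392) [heading=115, draw]
PD: pen down
RT 90: heading 115 -> 25
PU: pen up
FD 8: (-9.419,-4.392) -> (-2.168,-1.011) [heading=25, move]
Final: pos=(-2.168,-1.011), heading=25, 3 segment(s) drawn

Segment endpoints: x in {-11.954, -9.419, -5.615, 0}, y in {-12.549, -4.392, 0, 1.046}
xmin=-11.954, ymin=-12.549, xmax=0, ymax=1.046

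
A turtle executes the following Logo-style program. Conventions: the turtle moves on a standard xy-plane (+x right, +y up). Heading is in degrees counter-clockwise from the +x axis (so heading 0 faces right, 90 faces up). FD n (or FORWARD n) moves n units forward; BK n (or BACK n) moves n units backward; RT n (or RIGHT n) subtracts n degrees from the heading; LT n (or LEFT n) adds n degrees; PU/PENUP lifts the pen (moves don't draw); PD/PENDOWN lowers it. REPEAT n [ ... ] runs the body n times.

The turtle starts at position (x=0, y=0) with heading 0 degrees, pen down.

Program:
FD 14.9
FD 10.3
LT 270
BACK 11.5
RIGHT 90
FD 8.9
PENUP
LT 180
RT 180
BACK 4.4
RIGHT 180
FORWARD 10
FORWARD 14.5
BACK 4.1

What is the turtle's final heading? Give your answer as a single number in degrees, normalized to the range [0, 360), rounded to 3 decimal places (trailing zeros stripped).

Executing turtle program step by step:
Start: pos=(0,0), heading=0, pen down
FD 14.9: (0,0) -> (14.9,0) [heading=0, draw]
FD 10.3: (14.9,0) -> (25.2,0) [heading=0, draw]
LT 270: heading 0 -> 270
BK 11.5: (25.2,0) -> (25.2,11.5) [heading=270, draw]
RT 90: heading 270 -> 180
FD 8.9: (25.2,11.5) -> (16.3,11.5) [heading=180, draw]
PU: pen up
LT 180: heading 180 -> 0
RT 180: heading 0 -> 180
BK 4.4: (16.3,11.5) -> (20.7,11.5) [heading=180, move]
RT 180: heading 180 -> 0
FD 10: (20.7,11.5) -> (30.7,11.5) [heading=0, move]
FD 14.5: (30.7,11.5) -> (45.2,11.5) [heading=0, move]
BK 4.1: (45.2,11.5) -> (41.1,11.5) [heading=0, move]
Final: pos=(41.1,11.5), heading=0, 4 segment(s) drawn

Answer: 0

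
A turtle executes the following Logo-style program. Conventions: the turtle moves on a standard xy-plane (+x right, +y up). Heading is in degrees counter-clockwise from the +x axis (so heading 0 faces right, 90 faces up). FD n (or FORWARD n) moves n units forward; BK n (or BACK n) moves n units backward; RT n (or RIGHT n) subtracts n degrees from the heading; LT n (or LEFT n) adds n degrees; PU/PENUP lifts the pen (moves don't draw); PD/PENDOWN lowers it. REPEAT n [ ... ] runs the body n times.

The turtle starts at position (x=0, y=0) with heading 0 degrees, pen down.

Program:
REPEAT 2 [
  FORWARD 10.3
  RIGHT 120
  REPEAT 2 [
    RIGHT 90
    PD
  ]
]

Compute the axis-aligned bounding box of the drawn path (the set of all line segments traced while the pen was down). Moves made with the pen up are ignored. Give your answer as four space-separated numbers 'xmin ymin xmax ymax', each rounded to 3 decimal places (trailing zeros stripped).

Executing turtle program step by step:
Start: pos=(0,0), heading=0, pen down
REPEAT 2 [
  -- iteration 1/2 --
  FD 10.3: (0,0) -> (10.3,0) [heading=0, draw]
  RT 120: heading 0 -> 240
  REPEAT 2 [
    -- iteration 1/2 --
    RT 90: heading 240 -> 150
    PD: pen down
    -- iteration 2/2 --
    RT 90: heading 150 -> 60
    PD: pen down
  ]
  -- iteration 2/2 --
  FD 10.3: (10.3,0) -> (15.45,8.92) [heading=60, draw]
  RT 120: heading 60 -> 300
  REPEAT 2 [
    -- iteration 1/2 --
    RT 90: heading 300 -> 210
    PD: pen down
    -- iteration 2/2 --
    RT 90: heading 210 -> 120
    PD: pen down
  ]
]
Final: pos=(15.45,8.92), heading=120, 2 segment(s) drawn

Segment endpoints: x in {0, 10.3, 15.45}, y in {0, 8.92}
xmin=0, ymin=0, xmax=15.45, ymax=8.92

Answer: 0 0 15.45 8.92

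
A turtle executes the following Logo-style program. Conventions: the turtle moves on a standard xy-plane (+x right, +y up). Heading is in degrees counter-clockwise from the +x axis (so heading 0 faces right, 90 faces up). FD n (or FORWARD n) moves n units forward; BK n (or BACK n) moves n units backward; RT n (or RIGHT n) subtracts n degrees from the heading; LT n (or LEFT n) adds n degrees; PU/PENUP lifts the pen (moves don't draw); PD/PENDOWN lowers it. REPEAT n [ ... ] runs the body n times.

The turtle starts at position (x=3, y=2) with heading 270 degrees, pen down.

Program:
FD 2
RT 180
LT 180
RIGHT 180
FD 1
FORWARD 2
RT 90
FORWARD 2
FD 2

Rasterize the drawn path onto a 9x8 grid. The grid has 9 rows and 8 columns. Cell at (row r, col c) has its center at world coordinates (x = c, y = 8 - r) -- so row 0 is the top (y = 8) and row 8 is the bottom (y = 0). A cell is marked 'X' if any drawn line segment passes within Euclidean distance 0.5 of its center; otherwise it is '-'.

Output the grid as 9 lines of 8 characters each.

Answer: --------
--------
--------
--------
--------
---XXXXX
---X----
---X----
---X----

Derivation:
Segment 0: (3,2) -> (3,0)
Segment 1: (3,0) -> (3,1)
Segment 2: (3,1) -> (3,3)
Segment 3: (3,3) -> (5,3)
Segment 4: (5,3) -> (7,3)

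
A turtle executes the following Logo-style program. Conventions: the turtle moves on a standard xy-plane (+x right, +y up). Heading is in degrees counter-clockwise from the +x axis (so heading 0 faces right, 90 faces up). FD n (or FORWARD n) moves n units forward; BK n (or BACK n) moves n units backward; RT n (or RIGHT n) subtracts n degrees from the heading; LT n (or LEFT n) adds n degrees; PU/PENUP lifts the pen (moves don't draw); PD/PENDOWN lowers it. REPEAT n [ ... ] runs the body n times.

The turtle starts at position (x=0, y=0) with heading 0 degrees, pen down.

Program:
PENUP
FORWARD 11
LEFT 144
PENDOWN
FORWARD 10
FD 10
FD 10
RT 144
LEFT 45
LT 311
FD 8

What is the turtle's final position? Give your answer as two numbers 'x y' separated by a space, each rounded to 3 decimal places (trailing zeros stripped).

Answer: -5.29 17.076

Derivation:
Executing turtle program step by step:
Start: pos=(0,0), heading=0, pen down
PU: pen up
FD 11: (0,0) -> (11,0) [heading=0, move]
LT 144: heading 0 -> 144
PD: pen down
FD 10: (11,0) -> (2.91,5.878) [heading=144, draw]
FD 10: (2.91,5.878) -> (-5.18,11.756) [heading=144, draw]
FD 10: (-5.18,11.756) -> (-13.271,17.634) [heading=144, draw]
RT 144: heading 144 -> 0
LT 45: heading 0 -> 45
LT 311: heading 45 -> 356
FD 8: (-13.271,17.634) -> (-5.29,17.076) [heading=356, draw]
Final: pos=(-5.29,17.076), heading=356, 4 segment(s) drawn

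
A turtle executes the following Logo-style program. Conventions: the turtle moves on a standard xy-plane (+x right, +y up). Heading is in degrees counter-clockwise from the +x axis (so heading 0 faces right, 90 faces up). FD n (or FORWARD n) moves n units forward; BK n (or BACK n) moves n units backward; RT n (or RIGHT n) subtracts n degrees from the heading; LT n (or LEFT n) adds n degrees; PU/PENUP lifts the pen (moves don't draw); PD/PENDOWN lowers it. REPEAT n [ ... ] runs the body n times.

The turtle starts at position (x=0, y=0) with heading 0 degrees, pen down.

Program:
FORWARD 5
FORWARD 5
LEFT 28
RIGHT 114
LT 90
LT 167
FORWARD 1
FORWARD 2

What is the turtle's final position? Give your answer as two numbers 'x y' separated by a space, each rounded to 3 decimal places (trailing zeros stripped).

Executing turtle program step by step:
Start: pos=(0,0), heading=0, pen down
FD 5: (0,0) -> (5,0) [heading=0, draw]
FD 5: (5,0) -> (10,0) [heading=0, draw]
LT 28: heading 0 -> 28
RT 114: heading 28 -> 274
LT 90: heading 274 -> 4
LT 167: heading 4 -> 171
FD 1: (10,0) -> (9.012,0.156) [heading=171, draw]
FD 2: (9.012,0.156) -> (7.037,0.469) [heading=171, draw]
Final: pos=(7.037,0.469), heading=171, 4 segment(s) drawn

Answer: 7.037 0.469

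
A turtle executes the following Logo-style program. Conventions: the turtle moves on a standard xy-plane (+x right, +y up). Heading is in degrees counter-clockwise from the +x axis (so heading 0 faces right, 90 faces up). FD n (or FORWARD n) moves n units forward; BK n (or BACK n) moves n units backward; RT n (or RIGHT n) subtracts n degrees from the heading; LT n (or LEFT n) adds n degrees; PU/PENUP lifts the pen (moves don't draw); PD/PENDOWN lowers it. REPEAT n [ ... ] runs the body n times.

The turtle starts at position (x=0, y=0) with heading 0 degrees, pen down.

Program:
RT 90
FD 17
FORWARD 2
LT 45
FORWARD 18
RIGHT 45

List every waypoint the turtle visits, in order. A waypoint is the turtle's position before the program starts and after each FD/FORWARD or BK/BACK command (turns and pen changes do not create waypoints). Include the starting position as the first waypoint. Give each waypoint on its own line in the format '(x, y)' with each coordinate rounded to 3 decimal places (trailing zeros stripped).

Executing turtle program step by step:
Start: pos=(0,0), heading=0, pen down
RT 90: heading 0 -> 270
FD 17: (0,0) -> (0,-17) [heading=270, draw]
FD 2: (0,-17) -> (0,-19) [heading=270, draw]
LT 45: heading 270 -> 315
FD 18: (0,-19) -> (12.728,-31.728) [heading=315, draw]
RT 45: heading 315 -> 270
Final: pos=(12.728,-31.728), heading=270, 3 segment(s) drawn
Waypoints (4 total):
(0, 0)
(0, -17)
(0, -19)
(12.728, -31.728)

Answer: (0, 0)
(0, -17)
(0, -19)
(12.728, -31.728)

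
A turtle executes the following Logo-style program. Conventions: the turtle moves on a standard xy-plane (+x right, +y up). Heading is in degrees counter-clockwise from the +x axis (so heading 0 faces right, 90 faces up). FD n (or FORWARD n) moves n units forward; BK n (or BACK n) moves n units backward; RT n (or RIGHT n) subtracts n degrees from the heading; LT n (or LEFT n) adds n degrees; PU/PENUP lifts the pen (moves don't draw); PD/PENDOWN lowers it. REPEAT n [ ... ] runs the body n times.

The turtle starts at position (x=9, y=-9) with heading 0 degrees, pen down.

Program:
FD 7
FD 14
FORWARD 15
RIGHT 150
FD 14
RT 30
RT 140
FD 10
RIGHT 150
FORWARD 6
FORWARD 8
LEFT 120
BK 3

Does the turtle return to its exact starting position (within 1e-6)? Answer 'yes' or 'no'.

Executing turtle program step by step:
Start: pos=(9,-9), heading=0, pen down
FD 7: (9,-9) -> (16,-9) [heading=0, draw]
FD 14: (16,-9) -> (30,-9) [heading=0, draw]
FD 15: (30,-9) -> (45,-9) [heading=0, draw]
RT 150: heading 0 -> 210
FD 14: (45,-9) -> (32.876,-16) [heading=210, draw]
RT 30: heading 210 -> 180
RT 140: heading 180 -> 40
FD 10: (32.876,-16) -> (40.536,-9.572) [heading=40, draw]
RT 150: heading 40 -> 250
FD 6: (40.536,-9.572) -> (38.484,-15.21) [heading=250, draw]
FD 8: (38.484,-15.21) -> (35.748,-22.728) [heading=250, draw]
LT 120: heading 250 -> 10
BK 3: (35.748,-22.728) -> (32.793,-23.249) [heading=10, draw]
Final: pos=(32.793,-23.249), heading=10, 8 segment(s) drawn

Start position: (9, -9)
Final position: (32.793, -23.249)
Distance = 27.734; >= 1e-6 -> NOT closed

Answer: no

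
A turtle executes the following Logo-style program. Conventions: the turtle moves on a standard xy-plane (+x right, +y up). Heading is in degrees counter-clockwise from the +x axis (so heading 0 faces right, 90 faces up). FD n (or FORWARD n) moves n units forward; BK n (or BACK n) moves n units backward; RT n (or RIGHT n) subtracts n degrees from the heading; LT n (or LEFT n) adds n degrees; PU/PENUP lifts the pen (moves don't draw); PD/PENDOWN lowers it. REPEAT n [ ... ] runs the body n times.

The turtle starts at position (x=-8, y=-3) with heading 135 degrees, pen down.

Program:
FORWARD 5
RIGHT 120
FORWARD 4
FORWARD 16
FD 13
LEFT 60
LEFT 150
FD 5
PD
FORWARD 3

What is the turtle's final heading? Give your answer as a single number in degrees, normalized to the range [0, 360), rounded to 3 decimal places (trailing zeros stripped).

Answer: 225

Derivation:
Executing turtle program step by step:
Start: pos=(-8,-3), heading=135, pen down
FD 5: (-8,-3) -> (-11.536,0.536) [heading=135, draw]
RT 120: heading 135 -> 15
FD 4: (-11.536,0.536) -> (-7.672,1.571) [heading=15, draw]
FD 16: (-7.672,1.571) -> (7.783,5.712) [heading=15, draw]
FD 13: (7.783,5.712) -> (20.34,9.077) [heading=15, draw]
LT 60: heading 15 -> 75
LT 150: heading 75 -> 225
FD 5: (20.34,9.077) -> (16.804,5.541) [heading=225, draw]
PD: pen down
FD 3: (16.804,5.541) -> (14.683,3.42) [heading=225, draw]
Final: pos=(14.683,3.42), heading=225, 6 segment(s) drawn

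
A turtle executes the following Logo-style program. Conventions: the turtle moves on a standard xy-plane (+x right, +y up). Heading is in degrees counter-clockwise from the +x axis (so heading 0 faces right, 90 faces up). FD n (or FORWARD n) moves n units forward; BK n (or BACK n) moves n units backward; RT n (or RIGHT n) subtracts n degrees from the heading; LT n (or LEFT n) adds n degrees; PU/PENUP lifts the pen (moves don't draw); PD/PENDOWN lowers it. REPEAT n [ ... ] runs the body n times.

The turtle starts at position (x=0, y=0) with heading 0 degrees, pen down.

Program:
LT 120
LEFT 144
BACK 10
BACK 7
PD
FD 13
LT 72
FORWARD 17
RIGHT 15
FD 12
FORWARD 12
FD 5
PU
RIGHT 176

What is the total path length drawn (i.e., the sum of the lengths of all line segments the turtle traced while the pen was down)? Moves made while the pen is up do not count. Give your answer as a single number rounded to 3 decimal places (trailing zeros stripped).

Answer: 76

Derivation:
Executing turtle program step by step:
Start: pos=(0,0), heading=0, pen down
LT 120: heading 0 -> 120
LT 144: heading 120 -> 264
BK 10: (0,0) -> (1.045,9.945) [heading=264, draw]
BK 7: (1.045,9.945) -> (1.777,16.907) [heading=264, draw]
PD: pen down
FD 13: (1.777,16.907) -> (0.418,3.978) [heading=264, draw]
LT 72: heading 264 -> 336
FD 17: (0.418,3.978) -> (15.948,-2.936) [heading=336, draw]
RT 15: heading 336 -> 321
FD 12: (15.948,-2.936) -> (25.274,-10.488) [heading=321, draw]
FD 12: (25.274,-10.488) -> (34.6,-18.04) [heading=321, draw]
FD 5: (34.6,-18.04) -> (38.486,-21.187) [heading=321, draw]
PU: pen up
RT 176: heading 321 -> 145
Final: pos=(38.486,-21.187), heading=145, 7 segment(s) drawn

Segment lengths:
  seg 1: (0,0) -> (1.045,9.945), length = 10
  seg 2: (1.045,9.945) -> (1.777,16.907), length = 7
  seg 3: (1.777,16.907) -> (0.418,3.978), length = 13
  seg 4: (0.418,3.978) -> (15.948,-2.936), length = 17
  seg 5: (15.948,-2.936) -> (25.274,-10.488), length = 12
  seg 6: (25.274,-10.488) -> (34.6,-18.04), length = 12
  seg 7: (34.6,-18.04) -> (38.486,-21.187), length = 5
Total = 76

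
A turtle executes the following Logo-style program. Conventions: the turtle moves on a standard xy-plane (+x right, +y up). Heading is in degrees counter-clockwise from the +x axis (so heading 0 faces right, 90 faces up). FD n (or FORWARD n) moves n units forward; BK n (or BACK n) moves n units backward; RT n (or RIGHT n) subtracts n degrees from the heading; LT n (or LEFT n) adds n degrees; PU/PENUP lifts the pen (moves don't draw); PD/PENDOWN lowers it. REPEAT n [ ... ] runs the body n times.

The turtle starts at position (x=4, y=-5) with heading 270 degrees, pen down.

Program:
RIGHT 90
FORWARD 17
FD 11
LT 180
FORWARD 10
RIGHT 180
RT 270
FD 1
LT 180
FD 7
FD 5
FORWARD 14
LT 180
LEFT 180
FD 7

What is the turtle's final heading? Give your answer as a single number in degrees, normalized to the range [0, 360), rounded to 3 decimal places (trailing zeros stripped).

Answer: 90

Derivation:
Executing turtle program step by step:
Start: pos=(4,-5), heading=270, pen down
RT 90: heading 270 -> 180
FD 17: (4,-5) -> (-13,-5) [heading=180, draw]
FD 11: (-13,-5) -> (-24,-5) [heading=180, draw]
LT 180: heading 180 -> 0
FD 10: (-24,-5) -> (-14,-5) [heading=0, draw]
RT 180: heading 0 -> 180
RT 270: heading 180 -> 270
FD 1: (-14,-5) -> (-14,-6) [heading=270, draw]
LT 180: heading 270 -> 90
FD 7: (-14,-6) -> (-14,1) [heading=90, draw]
FD 5: (-14,1) -> (-14,6) [heading=90, draw]
FD 14: (-14,6) -> (-14,20) [heading=90, draw]
LT 180: heading 90 -> 270
LT 180: heading 270 -> 90
FD 7: (-14,20) -> (-14,27) [heading=90, draw]
Final: pos=(-14,27), heading=90, 8 segment(s) drawn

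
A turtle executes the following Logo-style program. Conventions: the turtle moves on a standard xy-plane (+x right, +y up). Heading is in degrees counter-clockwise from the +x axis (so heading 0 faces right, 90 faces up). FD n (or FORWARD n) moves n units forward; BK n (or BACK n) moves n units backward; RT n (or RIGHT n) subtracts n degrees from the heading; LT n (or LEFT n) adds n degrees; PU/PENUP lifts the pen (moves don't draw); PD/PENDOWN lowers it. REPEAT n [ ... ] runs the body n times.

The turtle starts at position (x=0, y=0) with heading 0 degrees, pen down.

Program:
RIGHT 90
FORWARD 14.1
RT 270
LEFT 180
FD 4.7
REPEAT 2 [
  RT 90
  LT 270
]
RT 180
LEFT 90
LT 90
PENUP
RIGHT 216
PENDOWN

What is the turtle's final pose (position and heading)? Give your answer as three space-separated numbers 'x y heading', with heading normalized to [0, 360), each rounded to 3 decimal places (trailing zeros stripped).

Answer: -4.7 -14.1 324

Derivation:
Executing turtle program step by step:
Start: pos=(0,0), heading=0, pen down
RT 90: heading 0 -> 270
FD 14.1: (0,0) -> (0,-14.1) [heading=270, draw]
RT 270: heading 270 -> 0
LT 180: heading 0 -> 180
FD 4.7: (0,-14.1) -> (-4.7,-14.1) [heading=180, draw]
REPEAT 2 [
  -- iteration 1/2 --
  RT 90: heading 180 -> 90
  LT 270: heading 90 -> 0
  -- iteration 2/2 --
  RT 90: heading 0 -> 270
  LT 270: heading 270 -> 180
]
RT 180: heading 180 -> 0
LT 90: heading 0 -> 90
LT 90: heading 90 -> 180
PU: pen up
RT 216: heading 180 -> 324
PD: pen down
Final: pos=(-4.7,-14.1), heading=324, 2 segment(s) drawn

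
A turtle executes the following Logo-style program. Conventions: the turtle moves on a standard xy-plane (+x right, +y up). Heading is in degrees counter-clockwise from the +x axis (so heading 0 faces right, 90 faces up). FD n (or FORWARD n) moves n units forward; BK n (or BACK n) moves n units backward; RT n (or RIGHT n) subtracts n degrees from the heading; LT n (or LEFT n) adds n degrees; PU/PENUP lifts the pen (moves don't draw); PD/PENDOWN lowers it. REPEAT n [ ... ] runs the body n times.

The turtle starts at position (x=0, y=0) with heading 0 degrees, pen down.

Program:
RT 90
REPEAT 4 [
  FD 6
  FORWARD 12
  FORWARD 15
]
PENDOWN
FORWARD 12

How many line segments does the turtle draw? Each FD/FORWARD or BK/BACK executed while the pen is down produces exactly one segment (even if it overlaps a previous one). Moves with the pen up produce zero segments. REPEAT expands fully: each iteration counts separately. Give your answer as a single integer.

Answer: 13

Derivation:
Executing turtle program step by step:
Start: pos=(0,0), heading=0, pen down
RT 90: heading 0 -> 270
REPEAT 4 [
  -- iteration 1/4 --
  FD 6: (0,0) -> (0,-6) [heading=270, draw]
  FD 12: (0,-6) -> (0,-18) [heading=270, draw]
  FD 15: (0,-18) -> (0,-33) [heading=270, draw]
  -- iteration 2/4 --
  FD 6: (0,-33) -> (0,-39) [heading=270, draw]
  FD 12: (0,-39) -> (0,-51) [heading=270, draw]
  FD 15: (0,-51) -> (0,-66) [heading=270, draw]
  -- iteration 3/4 --
  FD 6: (0,-66) -> (0,-72) [heading=270, draw]
  FD 12: (0,-72) -> (0,-84) [heading=270, draw]
  FD 15: (0,-84) -> (0,-99) [heading=270, draw]
  -- iteration 4/4 --
  FD 6: (0,-99) -> (0,-105) [heading=270, draw]
  FD 12: (0,-105) -> (0,-117) [heading=270, draw]
  FD 15: (0,-117) -> (0,-132) [heading=270, draw]
]
PD: pen down
FD 12: (0,-132) -> (0,-144) [heading=270, draw]
Final: pos=(0,-144), heading=270, 13 segment(s) drawn
Segments drawn: 13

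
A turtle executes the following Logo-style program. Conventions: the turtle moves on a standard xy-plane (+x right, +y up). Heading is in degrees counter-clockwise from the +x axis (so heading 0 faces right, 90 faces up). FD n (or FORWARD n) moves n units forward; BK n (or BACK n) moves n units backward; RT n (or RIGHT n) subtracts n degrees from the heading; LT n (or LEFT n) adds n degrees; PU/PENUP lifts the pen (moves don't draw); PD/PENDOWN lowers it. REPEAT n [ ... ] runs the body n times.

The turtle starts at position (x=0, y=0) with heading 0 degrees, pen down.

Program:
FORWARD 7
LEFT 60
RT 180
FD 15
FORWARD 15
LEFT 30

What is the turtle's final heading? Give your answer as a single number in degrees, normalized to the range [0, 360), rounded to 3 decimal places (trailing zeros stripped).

Executing turtle program step by step:
Start: pos=(0,0), heading=0, pen down
FD 7: (0,0) -> (7,0) [heading=0, draw]
LT 60: heading 0 -> 60
RT 180: heading 60 -> 240
FD 15: (7,0) -> (-0.5,-12.99) [heading=240, draw]
FD 15: (-0.5,-12.99) -> (-8,-25.981) [heading=240, draw]
LT 30: heading 240 -> 270
Final: pos=(-8,-25.981), heading=270, 3 segment(s) drawn

Answer: 270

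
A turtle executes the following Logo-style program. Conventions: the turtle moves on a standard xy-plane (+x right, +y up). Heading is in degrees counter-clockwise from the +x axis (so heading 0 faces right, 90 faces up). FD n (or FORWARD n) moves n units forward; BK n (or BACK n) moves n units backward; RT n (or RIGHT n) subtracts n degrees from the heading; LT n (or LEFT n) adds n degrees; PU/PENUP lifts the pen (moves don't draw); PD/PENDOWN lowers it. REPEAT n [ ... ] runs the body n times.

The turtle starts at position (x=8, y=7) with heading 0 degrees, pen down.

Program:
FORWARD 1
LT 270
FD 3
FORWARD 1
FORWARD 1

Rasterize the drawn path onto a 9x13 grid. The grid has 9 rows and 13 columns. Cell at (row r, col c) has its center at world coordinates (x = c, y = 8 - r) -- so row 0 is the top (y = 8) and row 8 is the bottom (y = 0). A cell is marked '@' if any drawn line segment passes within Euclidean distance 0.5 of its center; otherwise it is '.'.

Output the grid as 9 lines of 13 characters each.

Answer: .............
........@@...
.........@...
.........@...
.........@...
.........@...
.........@...
.............
.............

Derivation:
Segment 0: (8,7) -> (9,7)
Segment 1: (9,7) -> (9,4)
Segment 2: (9,4) -> (9,3)
Segment 3: (9,3) -> (9,2)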